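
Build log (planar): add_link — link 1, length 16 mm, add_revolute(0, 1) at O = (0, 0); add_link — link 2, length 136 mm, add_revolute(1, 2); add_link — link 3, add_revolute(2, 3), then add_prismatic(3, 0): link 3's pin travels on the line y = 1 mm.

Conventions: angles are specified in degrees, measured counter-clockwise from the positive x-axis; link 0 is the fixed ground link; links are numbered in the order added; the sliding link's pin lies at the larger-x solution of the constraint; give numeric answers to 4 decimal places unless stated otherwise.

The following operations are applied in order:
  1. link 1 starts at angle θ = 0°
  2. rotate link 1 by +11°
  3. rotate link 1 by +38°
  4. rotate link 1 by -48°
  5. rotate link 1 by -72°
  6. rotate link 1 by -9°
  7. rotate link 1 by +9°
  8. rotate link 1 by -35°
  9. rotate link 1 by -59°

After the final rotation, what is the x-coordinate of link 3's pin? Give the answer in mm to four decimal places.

geometry: r = 16 mm, L = 136 mm, e = 1 mm; θ starts at 0°
rotate link 1 by +11°: θ ← 0° +11° = 11°
rotate link 1 by +38°: θ ← 11° +38° = 49°
rotate link 1 by -48°: θ ← 49° -48° = 1°
rotate link 1 by -72°: θ ← 1° -72° = -71°
rotate link 1 by -9°: θ ← -71° -9° = -80°
rotate link 1 by +9°: θ ← -80° +9° = -71°
rotate link 1 by -35°: θ ← -71° -35° = -106°
rotate link 1 by -59°: θ ← -106° -59° = -165°
crank pin P = (r cos θ, r sin θ) = (-15.454813, -4.141105)
h = r sin θ − e = -4.141105 − 1 = -5.141105
x = r cos θ + √(L² − h²) = -15.454813 + 135.902793 = 120.447979

120.4480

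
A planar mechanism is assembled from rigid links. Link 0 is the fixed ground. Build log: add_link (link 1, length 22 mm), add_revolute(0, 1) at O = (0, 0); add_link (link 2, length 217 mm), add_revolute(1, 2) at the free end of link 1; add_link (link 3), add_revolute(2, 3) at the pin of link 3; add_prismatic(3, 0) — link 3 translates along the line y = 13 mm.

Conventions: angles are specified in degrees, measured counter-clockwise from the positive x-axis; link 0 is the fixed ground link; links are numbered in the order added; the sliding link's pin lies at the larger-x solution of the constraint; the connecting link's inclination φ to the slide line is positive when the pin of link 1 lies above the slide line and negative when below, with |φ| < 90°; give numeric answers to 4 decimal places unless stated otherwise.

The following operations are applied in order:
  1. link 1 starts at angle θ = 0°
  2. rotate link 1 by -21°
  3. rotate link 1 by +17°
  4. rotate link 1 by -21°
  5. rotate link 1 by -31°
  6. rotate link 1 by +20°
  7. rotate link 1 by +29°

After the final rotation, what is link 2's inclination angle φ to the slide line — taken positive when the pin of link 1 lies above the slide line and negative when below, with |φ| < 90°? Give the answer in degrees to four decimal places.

geometry: r = 22 mm, L = 217 mm, e = 13 mm; θ starts at 0°
rotate link 1 by -21°: θ ← 0° -21° = -21°
rotate link 1 by +17°: θ ← -21° +17° = -4°
rotate link 1 by -21°: θ ← -4° -21° = -25°
rotate link 1 by -31°: θ ← -25° -31° = -56°
rotate link 1 by +20°: θ ← -56° +20° = -36°
rotate link 1 by +29°: θ ← -36° +29° = -7°
h = r sin θ − e = -2.681126 − 13 = -15.681126
sin φ = h / L = -15.681126 / 217 = -0.07226325
φ = arcsin(-0.07226325) = -4.143991°

-4.1440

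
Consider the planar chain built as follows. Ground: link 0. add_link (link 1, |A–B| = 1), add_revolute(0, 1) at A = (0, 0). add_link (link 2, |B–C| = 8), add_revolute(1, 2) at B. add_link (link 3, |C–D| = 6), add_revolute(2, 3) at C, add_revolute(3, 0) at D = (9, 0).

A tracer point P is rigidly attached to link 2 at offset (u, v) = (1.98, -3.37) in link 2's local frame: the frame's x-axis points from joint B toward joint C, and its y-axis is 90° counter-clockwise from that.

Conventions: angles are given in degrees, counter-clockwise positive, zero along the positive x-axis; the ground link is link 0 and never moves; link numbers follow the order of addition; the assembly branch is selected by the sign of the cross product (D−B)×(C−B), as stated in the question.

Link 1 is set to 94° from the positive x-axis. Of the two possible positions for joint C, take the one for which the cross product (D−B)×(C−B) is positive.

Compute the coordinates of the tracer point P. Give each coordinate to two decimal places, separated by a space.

A=(0,0), D=(9.00,0)
B = A + 1.00·(cos94°, sin94°) = (-0.0698, 0.9976)
|BD| = 9.1245
circle(B,8.00) ∩ circle(D,6.00): a=6.0966, h=5.1800
  candidates: C₊=(6.5566,5.4799) cross=47.264; C₋=(5.4239,-4.8179) cross=-47.264
  branch + wants cross > 0 → take C=(6.5566,5.4799) (cross=47.264)
ex = (C−B)/|BC| = (0.8283,0.5603); ey = (-0.5603,0.8283)
P = B + 1.98·ex + -3.37·ey = (3.4585,-0.6844)

3.46 -0.68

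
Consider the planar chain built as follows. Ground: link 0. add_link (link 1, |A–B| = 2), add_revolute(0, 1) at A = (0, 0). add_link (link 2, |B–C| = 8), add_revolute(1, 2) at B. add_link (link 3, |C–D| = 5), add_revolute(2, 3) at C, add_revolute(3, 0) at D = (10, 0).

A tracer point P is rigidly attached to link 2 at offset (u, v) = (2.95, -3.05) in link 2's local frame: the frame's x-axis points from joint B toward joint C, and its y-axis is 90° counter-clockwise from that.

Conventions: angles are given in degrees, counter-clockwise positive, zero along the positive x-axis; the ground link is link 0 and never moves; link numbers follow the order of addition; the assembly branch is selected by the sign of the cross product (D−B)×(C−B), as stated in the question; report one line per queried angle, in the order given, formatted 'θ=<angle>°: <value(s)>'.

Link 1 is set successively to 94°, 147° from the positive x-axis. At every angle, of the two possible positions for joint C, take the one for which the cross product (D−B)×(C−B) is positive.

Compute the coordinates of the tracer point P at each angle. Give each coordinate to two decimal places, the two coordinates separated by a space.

A=(0,0), D=(10.00,0)
θ=94°: B = A + 2.00·(cos94°, sin94°) = (-0.1395, 1.9951)
θ=94°: |BD| = 10.3339
θ=94°: circle(B,8.00) ∩ circle(D,5.00): a=7.0540, h=3.7738
θ=94°:   candidates: C₊=(7.5103,4.3361) cross=38.998; C₋=(6.0531,-3.0696) cross=-38.998
θ=94°:   branch + wants cross > 0 → take C=(7.5103,4.3361) (cross=38.998)
θ=94°: ex = (C−B)/|BC| = (0.9562,0.2926); ey = (-0.2926,0.9562)
θ=94°: P = B + 2.95·ex + -3.05·ey = (3.5738,-0.0581)
θ=147°: B = A + 2.00·(cos147°, sin147°) = (-1.6773, 1.0893)
θ=147°: |BD| = 11.7280
θ=147°: circle(B,8.00) ∩ circle(D,5.00): a=7.5267, h=2.7109
θ=147°:   candidates: C₊=(6.0686,3.0894) cross=31.793; C₋=(5.5650,-2.3089) cross=-31.793
θ=147°:   branch + wants cross > 0 → take C=(6.0686,3.0894) (cross=31.793)
θ=147°: ex = (C−B)/|BC| = (0.9682,0.2500); ey = (-0.2500,0.9682)
θ=147°: P = B + 2.95·ex + -3.05·ey = (1.9415,-1.1263)

θ=94°: 3.57 -0.06
θ=147°: 1.94 -1.13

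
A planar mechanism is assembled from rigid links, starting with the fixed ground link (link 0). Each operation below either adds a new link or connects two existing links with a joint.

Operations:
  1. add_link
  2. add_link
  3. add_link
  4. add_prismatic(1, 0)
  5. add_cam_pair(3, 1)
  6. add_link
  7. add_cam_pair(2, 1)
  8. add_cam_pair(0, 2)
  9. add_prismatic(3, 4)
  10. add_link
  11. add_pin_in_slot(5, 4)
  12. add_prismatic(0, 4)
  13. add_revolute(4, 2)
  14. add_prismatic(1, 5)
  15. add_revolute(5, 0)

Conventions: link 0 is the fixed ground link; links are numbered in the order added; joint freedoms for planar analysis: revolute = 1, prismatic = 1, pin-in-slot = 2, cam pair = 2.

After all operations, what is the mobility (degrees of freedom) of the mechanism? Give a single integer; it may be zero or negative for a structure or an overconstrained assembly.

L=1 J1=0 J2=0
add link → L=2 J1=0 J2=0
add link → L=3 J1=0 J2=0
add link → L=4 J1=0 J2=0
P@1,0 dof=1 J1 → L=4 J1=1 J2=0
C@3,1 dof=2 J2 → L=4 J1=1 J2=1
add link → L=5 J1=1 J2=1
C@2,1 dof=2 J2 → L=5 J1=1 J2=2
C@0,2 dof=2 J2 → L=5 J1=1 J2=3
P@3,4 dof=1 J1 → L=5 J1=2 J2=3
add link → L=6 J1=2 J2=3
PS@5,4 dof=2 J2 → L=6 J1=2 J2=4
P@0,4 dof=1 J1 → L=6 J1=3 J2=4
R@4,2 dof=1 J1 → L=6 J1=4 J2=4
P@1,5 dof=1 J1 → L=6 J1=5 J2=4
R@5,0 dof=1 J1 → L=6 J1=6 J2=4
M=3(L−1)−2J1−J2=3·5−2·6−4=-1

M = -1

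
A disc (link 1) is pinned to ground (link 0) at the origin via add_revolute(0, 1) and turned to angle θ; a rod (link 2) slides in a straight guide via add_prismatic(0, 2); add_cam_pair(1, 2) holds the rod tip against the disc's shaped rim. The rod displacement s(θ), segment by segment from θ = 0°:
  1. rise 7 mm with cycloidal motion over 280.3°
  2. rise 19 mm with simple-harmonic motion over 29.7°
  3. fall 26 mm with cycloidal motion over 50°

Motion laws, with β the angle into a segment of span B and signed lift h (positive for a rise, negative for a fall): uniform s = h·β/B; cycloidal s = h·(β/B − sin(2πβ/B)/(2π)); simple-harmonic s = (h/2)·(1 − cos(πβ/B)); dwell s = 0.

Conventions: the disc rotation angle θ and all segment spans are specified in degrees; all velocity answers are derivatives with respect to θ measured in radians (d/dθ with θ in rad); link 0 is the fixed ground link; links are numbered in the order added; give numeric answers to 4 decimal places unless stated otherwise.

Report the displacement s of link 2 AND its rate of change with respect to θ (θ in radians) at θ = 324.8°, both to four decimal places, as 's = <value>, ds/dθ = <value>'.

segment 1 (0° to 280.3°, cycloidal, h = 7) is passed completely: s = 0.0000 + (7) = 7.0000
segment 2 (280.3° to 310°, simple-harmonic, h = 19) is passed completely: s = 7.0000 + (19) = 26.0000
θ = 324.8° falls in segment 3 (310° to 360°, cycloidal, h = -26): β = 324.8 − 310 = 14.8°, B = 50°; Δs = -26·(0.2960 − sin(2π·0.2960)/(2π)) = -3.7296; s = 26.0000 − 3.7296 = 22.2704
velocity in seg [310°–360°] (cycloidal), θ in radians: β = 14.8° = 0.2583 rad, B = 50° = 0.8727 rad; ds/dθ = (h/B)(1 − cos(2πβ/B)) = ((-26)/0.8727)(1 − cos(2π·0.2960)) = -38.285614 mm/rad

s = 22.2704, ds/dθ = -38.2856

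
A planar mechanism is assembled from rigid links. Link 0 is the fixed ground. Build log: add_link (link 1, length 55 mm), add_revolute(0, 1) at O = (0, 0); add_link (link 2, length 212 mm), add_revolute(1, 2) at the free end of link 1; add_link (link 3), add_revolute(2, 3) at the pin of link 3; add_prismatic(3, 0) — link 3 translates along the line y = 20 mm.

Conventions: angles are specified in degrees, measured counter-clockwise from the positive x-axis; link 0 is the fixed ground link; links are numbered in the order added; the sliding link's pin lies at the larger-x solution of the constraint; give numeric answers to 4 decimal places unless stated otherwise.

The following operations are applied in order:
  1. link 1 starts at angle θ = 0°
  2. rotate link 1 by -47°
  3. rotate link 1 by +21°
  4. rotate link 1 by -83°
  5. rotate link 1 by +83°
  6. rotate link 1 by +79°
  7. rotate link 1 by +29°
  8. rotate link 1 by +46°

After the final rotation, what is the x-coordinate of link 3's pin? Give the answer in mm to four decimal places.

geometry: r = 55 mm, L = 212 mm, e = 20 mm; θ starts at 0°
rotate link 1 by -47°: θ ← 0° -47° = -47°
rotate link 1 by +21°: θ ← -47° +21° = -26°
rotate link 1 by -83°: θ ← -26° -83° = -109°
rotate link 1 by +83°: θ ← -109° +83° = -26°
rotate link 1 by +79°: θ ← -26° +79° = 53°
rotate link 1 by +29°: θ ← 53° +29° = 82°
rotate link 1 by +46°: θ ← 82° +46° = 128°
crank pin P = (r cos θ, r sin θ) = (-33.861381, 43.340591)
h = r sin θ − e = 43.340591 − 20 = 23.340591
x = r cos θ + √(L² − h²) = -33.861381 + 210.711217 = 176.849835

176.8498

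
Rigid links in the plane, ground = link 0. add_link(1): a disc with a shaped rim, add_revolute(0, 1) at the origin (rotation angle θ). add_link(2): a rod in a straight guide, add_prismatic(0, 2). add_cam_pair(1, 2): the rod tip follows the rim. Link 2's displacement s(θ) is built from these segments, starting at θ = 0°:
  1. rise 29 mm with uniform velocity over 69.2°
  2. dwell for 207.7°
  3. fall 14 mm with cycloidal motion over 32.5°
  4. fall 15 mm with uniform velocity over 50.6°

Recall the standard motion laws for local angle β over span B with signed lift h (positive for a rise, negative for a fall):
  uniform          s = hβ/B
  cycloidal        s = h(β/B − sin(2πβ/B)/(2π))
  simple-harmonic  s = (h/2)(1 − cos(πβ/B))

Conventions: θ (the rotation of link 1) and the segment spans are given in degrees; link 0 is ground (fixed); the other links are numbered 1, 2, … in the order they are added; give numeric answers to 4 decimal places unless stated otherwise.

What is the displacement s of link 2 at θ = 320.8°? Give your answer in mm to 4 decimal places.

segment 1 (0° to 69.2°, uniform, h = 29) is passed completely: s = 0.0000 + (29) = 29.0000
segment 2 (69.2° to 276.9°, dwell): s unchanged at 29.0000
segment 3 (276.9° to 309.4°, cycloidal, h = -14) is passed completely: s = 29.0000 + (-14) = 15.0000
θ = 320.8° falls in segment 4 (309.4° to 360°, uniform, h = -15): β = 320.8 − 309.4 = 11.4°, B = 50.6°; Δs = -15·11.4/50.6 = -3.3794; s = 15.0000 − 3.3794 = 11.6206

11.6206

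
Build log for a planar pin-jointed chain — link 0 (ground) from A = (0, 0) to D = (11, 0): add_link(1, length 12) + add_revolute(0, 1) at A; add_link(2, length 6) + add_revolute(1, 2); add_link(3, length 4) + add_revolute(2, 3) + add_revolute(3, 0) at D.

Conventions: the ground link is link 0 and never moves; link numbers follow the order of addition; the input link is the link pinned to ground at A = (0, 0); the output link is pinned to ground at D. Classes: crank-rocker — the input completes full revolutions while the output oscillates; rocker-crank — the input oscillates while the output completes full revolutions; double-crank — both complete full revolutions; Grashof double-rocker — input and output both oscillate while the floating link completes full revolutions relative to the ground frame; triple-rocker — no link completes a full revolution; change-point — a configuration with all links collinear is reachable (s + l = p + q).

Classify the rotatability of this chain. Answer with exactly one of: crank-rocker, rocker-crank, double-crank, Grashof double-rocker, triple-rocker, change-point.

lengths: ground=11, input=12, coupler=6, output=4
sorted: s=4 (shortest), l=12 (longest), p+q=17
s + l = 16 vs p + q = 17
s + l < p + q (Grashof) with shortest = output link → rocker-crank

rocker-crank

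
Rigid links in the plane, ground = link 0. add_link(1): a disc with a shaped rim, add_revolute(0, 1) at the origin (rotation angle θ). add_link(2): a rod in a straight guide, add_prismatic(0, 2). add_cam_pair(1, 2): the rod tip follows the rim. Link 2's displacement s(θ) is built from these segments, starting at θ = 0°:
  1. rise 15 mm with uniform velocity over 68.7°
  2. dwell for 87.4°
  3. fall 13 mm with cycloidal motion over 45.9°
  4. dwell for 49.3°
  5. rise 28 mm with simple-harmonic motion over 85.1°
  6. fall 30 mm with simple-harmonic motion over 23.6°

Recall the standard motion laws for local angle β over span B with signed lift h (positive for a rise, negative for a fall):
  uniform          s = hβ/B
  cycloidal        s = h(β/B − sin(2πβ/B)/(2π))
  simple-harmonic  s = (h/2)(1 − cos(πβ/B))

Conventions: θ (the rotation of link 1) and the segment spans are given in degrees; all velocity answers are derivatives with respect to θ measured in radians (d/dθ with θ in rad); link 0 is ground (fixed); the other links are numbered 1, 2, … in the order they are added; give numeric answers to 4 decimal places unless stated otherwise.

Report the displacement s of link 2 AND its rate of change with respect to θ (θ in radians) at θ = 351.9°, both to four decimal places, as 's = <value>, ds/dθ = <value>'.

segment 1 (0° to 68.7°, uniform, h = 15) is passed completely: s = 0.0000 + (15) = 15.0000
segment 2 (68.7° to 156.1°, dwell): s unchanged at 15.0000
segment 3 (156.1° to 202°, cycloidal, h = -13) is passed completely: s = 15.0000 + (-13) = 2.0000
segment 4 (202° to 251.3°, dwell): s unchanged at 2.0000
segment 5 (251.3° to 336.4°, simple-harmonic, h = 28) is passed completely: s = 2.0000 + (28) = 30.0000
θ = 351.9° falls in segment 6 (336.4° to 360°, simple-harmonic, h = -30): β = 351.9 − 336.4 = 15.5°, B = 23.6°; Δs = -30/2·(1 − cos(π·0.6568)) = -22.0930; s = 30.0000 − 22.0930 = 7.9070
velocity in seg [336.4°–360°] (simple-harmonic), θ in radians: β = 15.5° = 0.2705 rad, B = 23.6° = 0.4119 rad; ds/dθ = (πh/(2B)) sin(πβ/B) = (π·(-30)/(2·0.4119)) sin(π·0.6568) = -100.807892 mm/rad

s = 7.9070, ds/dθ = -100.8079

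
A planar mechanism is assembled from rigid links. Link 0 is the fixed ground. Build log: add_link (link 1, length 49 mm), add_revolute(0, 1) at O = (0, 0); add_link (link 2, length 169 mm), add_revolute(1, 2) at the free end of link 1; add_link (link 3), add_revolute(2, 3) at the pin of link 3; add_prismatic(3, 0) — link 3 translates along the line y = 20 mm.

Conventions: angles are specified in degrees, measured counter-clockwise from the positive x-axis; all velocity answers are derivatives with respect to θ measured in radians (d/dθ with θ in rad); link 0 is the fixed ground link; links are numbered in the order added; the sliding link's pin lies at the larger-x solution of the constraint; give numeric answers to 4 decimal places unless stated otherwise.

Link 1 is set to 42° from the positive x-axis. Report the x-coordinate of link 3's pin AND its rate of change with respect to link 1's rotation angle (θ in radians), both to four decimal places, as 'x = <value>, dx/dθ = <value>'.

geometry: r = 49 mm, L = 169 mm, e = 20 mm
crank pin P = (r cos θ, r sin θ) = (36.414096, 32.787400)
h = r sin θ − e = 32.787400 − 20 = 12.787400
x = r cos θ + √(L² − h²) = 36.414096 + 168.515526 = 204.929622
dx/dθ = −r sin θ − h·r cos θ/√(L² − h²) (θ in radians; h = 12.787400) = -35.550597

x = 204.9296, dx/dθ = -35.5506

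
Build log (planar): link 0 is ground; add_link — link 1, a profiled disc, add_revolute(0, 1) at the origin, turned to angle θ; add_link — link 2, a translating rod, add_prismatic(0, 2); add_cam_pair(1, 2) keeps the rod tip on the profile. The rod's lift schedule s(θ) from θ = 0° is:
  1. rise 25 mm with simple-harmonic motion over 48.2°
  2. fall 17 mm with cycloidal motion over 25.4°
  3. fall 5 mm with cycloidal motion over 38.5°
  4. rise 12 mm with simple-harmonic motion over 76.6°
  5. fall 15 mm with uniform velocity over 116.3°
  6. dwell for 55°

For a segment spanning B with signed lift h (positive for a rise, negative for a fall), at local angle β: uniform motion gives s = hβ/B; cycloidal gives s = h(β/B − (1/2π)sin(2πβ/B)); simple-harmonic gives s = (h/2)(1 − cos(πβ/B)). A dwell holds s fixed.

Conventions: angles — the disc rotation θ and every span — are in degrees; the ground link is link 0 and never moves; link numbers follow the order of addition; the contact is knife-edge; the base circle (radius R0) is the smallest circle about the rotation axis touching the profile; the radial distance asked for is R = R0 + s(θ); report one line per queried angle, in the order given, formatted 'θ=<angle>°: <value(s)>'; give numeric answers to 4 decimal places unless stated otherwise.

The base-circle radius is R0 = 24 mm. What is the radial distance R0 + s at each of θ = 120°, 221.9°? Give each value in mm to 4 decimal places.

seg 1 [0°–48.2°] simple-harmonic, h=25: full span → s += 25 → s = 25.0000
seg 2 [48.2°–73.6°] cycloidal, h=-17: full span → s += -17 → s = 8.0000
seg 3 [73.6°–112.1°] cycloidal, h=-5: full span → s += -5 → s = 3.0000
seg 4 [112.1°–188.7°] simple-harmonic, h=12: θ=120° here. β=7.9, B=76.6. 12/2·(1 − cos(π·0.1031)) = 0.3122 → s = 3.3122
seg 4 [112.1°–188.7°] simple-harmonic, h=12: full span → s += 12 → s = 15.0000
seg 5 [188.7°–305°] uniform, h=-15: θ=221.9° here. β=33.2, B=116.3. -15·33.2/116.3 = -4.2820 → s = 10.7180
θ=120°: R = R0 + s = 24 + 3.3122 = 27.3122
θ=221.9°: R = R0 + s = 24 + 10.7180 = 34.7180

θ=120°: 27.3122
θ=221.9°: 34.7180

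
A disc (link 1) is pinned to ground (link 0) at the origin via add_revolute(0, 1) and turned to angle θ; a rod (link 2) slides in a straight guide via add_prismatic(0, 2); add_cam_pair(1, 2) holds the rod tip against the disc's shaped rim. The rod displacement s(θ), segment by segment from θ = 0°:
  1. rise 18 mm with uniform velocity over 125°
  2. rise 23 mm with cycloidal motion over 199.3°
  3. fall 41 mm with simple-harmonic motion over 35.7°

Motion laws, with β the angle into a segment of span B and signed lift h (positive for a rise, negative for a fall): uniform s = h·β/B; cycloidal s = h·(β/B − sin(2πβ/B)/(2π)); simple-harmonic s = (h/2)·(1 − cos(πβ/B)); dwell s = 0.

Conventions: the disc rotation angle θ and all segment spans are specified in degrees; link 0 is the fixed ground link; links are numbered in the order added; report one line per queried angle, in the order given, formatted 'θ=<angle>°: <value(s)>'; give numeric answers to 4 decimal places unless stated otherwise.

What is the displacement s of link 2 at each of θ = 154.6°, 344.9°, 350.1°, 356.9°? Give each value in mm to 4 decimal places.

segment 1 (0° to 125°, uniform, h = 18) is passed completely: s = 0.0000 + (18) = 18.0000
θ = 154.6° falls in segment 2 (125° to 324.3°, cycloidal, h = 23): β = 154.6 − 125 = 29.6°, B = 199.3°; Δs = 23·(0.1485 − sin(2π·0.1485)/(2π)) = 0.4746; s = 18.0000 + 0.4746 = 18.4746
segment 2 (125° to 324.3°, cycloidal, h = 23) is passed completely: s = 18.0000 + (23) = 41.0000
θ = 344.9° falls in segment 3 (324.3° to 360°, simple-harmonic, h = -41): β = 344.9 − 324.3 = 20.6°, B = 35.7°; Δs = -41/2·(1 − cos(π·0.5770)) = -25.4127; s = 41.0000 − 25.4127 = 15.5873
θ = 350.1° falls in segment 3 (324.3° to 360°, simple-harmonic, h = -41): β = 350.1 − 324.3 = 25.8°, B = 35.7°; Δs = -41/2·(1 − cos(π·0.7227)) = -33.7002; s = 41.0000 − 33.7002 = 7.2998
θ = 356.9° falls in segment 3 (324.3° to 360°, simple-harmonic, h = -41): β = 356.9 − 324.3 = 32.6°, B = 35.7°; Δs = -41/2·(1 − cos(π·0.9132)) = -40.2419; s = 41.0000 − 40.2419 = 0.7581

θ=154.6°: 18.4746
θ=344.9°: 15.5873
θ=350.1°: 7.2998
θ=356.9°: 0.7581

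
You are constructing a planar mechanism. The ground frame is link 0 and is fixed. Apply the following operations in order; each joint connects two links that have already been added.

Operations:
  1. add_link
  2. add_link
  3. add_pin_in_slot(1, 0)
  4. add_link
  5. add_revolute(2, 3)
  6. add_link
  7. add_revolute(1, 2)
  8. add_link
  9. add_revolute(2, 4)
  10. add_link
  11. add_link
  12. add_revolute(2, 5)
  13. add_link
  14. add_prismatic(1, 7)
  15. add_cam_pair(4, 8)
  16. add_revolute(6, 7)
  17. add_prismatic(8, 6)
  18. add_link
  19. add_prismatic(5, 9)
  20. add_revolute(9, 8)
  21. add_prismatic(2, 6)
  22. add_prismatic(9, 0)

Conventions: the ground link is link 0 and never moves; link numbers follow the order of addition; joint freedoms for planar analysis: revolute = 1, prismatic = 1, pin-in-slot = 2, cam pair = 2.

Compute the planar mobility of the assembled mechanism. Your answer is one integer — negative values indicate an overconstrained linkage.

L=1 J1=0 J2=0
add link → L=2 J1=0 J2=0
add link → L=3 J1=0 J2=0
PS@1,0 dof=2 J2 → L=3 J1=0 J2=1
add link → L=4 J1=0 J2=1
R@2,3 dof=1 J1 → L=4 J1=1 J2=1
add link → L=5 J1=1 J2=1
R@1,2 dof=1 J1 → L=5 J1=2 J2=1
add link → L=6 J1=2 J2=1
R@2,4 dof=1 J1 → L=6 J1=3 J2=1
add link → L=7 J1=3 J2=1
add link → L=8 J1=3 J2=1
R@2,5 dof=1 J1 → L=8 J1=4 J2=1
add link → L=9 J1=4 J2=1
P@1,7 dof=1 J1 → L=9 J1=5 J2=1
C@4,8 dof=2 J2 → L=9 J1=5 J2=2
R@6,7 dof=1 J1 → L=9 J1=6 J2=2
P@8,6 dof=1 J1 → L=9 J1=7 J2=2
add link → L=10 J1=7 J2=2
P@5,9 dof=1 J1 → L=10 J1=8 J2=2
R@9,8 dof=1 J1 → L=10 J1=9 J2=2
P@2,6 dof=1 J1 → L=10 J1=10 J2=2
P@9,0 dof=1 J1 → L=10 J1=11 J2=2
M=3(L−1)−2J1−J2=3·9−2·11−2=3

M = 3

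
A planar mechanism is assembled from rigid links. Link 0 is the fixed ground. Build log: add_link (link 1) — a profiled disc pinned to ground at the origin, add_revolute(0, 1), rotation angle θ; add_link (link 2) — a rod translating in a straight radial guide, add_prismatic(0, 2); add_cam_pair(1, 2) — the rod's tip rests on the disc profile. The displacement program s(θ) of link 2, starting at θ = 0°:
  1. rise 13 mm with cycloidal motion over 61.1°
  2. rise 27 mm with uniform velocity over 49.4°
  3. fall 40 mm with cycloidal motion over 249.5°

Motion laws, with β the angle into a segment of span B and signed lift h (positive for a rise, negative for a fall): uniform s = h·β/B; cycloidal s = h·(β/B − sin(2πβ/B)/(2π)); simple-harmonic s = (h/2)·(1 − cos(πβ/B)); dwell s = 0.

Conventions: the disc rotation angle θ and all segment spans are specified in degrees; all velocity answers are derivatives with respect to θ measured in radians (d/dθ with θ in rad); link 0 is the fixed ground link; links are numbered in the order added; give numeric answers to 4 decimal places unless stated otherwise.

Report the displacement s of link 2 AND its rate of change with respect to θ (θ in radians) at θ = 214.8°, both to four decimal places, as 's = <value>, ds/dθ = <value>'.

seg 1 [0°–61.1°] cycloidal, h=13: full span → s += 13 → s = 13.0000
seg 2 [61.1°–110.5°] uniform, h=27: full span → s += 27 → s = 40.0000
seg 3 [110.5°–360°] cycloidal, h=-40: θ=214.8° here. β=104.3, B=249.5. -40·(0.4180 − sin(2π·0.4180)/(2π)) = -13.5859 → s = 26.4141
velocity in seg [110.5°–360°] (cycloidal), θ in radians: β = 104.3° = 1.8204 rad, B = 249.5° = 4.3546 rad; ds/dθ = (h/B)(1 − cos(2πβ/B)) = ((-40)/4.3546)(1 − cos(2π·0.4180)) = -17.179965 mm/rad

s = 26.4141, ds/dθ = -17.1800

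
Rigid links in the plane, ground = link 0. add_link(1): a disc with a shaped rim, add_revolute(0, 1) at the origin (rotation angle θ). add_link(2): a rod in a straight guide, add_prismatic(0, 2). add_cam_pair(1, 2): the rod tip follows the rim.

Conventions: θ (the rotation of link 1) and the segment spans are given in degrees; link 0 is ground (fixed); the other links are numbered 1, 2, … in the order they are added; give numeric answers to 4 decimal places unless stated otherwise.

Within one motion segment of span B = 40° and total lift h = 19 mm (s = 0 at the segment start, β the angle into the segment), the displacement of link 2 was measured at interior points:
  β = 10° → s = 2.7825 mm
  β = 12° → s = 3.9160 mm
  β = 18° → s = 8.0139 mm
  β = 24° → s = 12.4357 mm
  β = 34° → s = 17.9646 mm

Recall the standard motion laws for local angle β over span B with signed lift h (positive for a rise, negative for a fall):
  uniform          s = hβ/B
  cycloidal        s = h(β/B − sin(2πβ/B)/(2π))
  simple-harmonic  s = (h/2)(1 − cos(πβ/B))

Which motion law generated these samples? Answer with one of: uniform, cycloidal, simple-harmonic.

candidates at β/B = r: uniform s = h·r (linear in β); cycloidal s = h·(r − sin(2πr)/(2π)); simple-harmonic s = (h/2)(1 − cos(πr))
β=10°: printed 2.7825 | uniform 4.7500, cycloidal 1.7261, simple-harmonic 2.7825
β=12°: printed 3.9160 | uniform 5.7000, cycloidal 2.8241, simple-harmonic 3.9160
β=18°: printed 8.0139 | uniform 8.5500, cycloidal 7.6155, simple-harmonic 8.0139
β=24°: printed 12.4357 | uniform 11.4000, cycloidal 13.1774, simple-harmonic 12.4357
β=34°: printed 17.9646 | uniform 16.1500, cycloidal 18.5964, simple-harmonic 17.9646
only one law matches every sample → simple-harmonic

simple-harmonic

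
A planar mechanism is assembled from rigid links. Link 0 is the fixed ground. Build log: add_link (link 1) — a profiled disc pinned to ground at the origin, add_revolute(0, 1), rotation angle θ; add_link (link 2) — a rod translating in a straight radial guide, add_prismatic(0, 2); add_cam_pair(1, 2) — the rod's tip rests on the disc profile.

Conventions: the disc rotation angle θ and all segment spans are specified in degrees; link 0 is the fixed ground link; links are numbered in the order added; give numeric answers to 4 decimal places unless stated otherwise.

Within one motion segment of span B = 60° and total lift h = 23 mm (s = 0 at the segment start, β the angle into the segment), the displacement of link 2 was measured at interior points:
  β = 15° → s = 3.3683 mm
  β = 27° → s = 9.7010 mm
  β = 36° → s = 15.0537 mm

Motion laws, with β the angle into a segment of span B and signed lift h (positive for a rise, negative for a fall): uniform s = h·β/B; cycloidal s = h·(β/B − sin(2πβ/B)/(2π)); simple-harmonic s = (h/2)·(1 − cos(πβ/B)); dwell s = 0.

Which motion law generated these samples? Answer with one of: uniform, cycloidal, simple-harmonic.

candidates at β/B = r: uniform s = h·r (linear in β); cycloidal s = h·(r − sin(2πr)/(2π)); simple-harmonic s = (h/2)(1 − cos(πr))
β=15°: printed 3.3683 | uniform 5.7500, cycloidal 2.0894, simple-harmonic 3.3683
β=27°: printed 9.7010 | uniform 10.3500, cycloidal 9.2188, simple-harmonic 9.7010
β=36°: printed 15.0537 | uniform 13.8000, cycloidal 15.9516, simple-harmonic 15.0537
only one law matches every sample → simple-harmonic

simple-harmonic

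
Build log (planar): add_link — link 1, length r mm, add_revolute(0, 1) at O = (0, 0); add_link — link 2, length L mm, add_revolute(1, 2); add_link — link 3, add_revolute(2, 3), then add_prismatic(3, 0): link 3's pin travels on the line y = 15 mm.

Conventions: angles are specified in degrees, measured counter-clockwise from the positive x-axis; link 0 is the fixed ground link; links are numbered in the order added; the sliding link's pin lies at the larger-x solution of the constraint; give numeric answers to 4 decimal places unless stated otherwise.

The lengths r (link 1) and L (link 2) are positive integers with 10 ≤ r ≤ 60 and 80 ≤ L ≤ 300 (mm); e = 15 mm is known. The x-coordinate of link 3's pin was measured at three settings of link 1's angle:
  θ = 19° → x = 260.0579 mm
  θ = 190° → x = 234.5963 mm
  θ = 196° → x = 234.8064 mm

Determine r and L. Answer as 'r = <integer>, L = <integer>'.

constraint per measurement: (x − r cos θ)² + (r sin θ − e)² = L²
subtracting the θ₁ and θ₂ equations cancels the r² and L² terms:
r = (x₁² − x₂²) / (2[(x₁cos θ₁ + e sin θ₁) − (x₂cos θ₂ + e sin θ₂)]) = 13.0000 → r = 13
L² = (x₁ − r cos θ₁)² + (r sin θ₁ − e)² = 61504.0108 → L = 248.0000 → L = 248
check at θ₃=196°: x = 234.8064 (printed 234.8064) ✓

r = 13, L = 248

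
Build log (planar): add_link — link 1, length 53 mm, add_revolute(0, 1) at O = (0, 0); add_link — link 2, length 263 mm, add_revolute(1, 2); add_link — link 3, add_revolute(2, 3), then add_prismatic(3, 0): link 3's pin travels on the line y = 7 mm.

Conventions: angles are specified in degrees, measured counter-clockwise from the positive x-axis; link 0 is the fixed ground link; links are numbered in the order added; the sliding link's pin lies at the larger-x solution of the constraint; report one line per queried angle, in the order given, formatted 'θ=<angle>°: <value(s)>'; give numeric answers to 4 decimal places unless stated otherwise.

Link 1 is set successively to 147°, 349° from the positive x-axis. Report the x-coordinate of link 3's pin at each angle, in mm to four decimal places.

geometry: r = 53 mm, L = 263 mm, e = 7 mm
θ=147°: crank pin P = (r cos θ, r sin θ) = (-44.449540, 28.865869)
θ=147°: h = r sin θ − e = 28.865869 − 7 = 21.865869
θ=147°: x = r cos θ + √(L² − h²) = -44.449540 + 262.089458 = 217.639917
θ=349°: crank pin P = (r cos θ, r sin θ) = (52.026241, -10.112877)
θ=349°: h = r sin θ − e = -10.112877 − 7 = -17.112877
θ=349°: x = r cos θ + √(L² − h²) = 52.026241 + 262.442659 = 314.468900

θ=147°: 217.6399
θ=349°: 314.4689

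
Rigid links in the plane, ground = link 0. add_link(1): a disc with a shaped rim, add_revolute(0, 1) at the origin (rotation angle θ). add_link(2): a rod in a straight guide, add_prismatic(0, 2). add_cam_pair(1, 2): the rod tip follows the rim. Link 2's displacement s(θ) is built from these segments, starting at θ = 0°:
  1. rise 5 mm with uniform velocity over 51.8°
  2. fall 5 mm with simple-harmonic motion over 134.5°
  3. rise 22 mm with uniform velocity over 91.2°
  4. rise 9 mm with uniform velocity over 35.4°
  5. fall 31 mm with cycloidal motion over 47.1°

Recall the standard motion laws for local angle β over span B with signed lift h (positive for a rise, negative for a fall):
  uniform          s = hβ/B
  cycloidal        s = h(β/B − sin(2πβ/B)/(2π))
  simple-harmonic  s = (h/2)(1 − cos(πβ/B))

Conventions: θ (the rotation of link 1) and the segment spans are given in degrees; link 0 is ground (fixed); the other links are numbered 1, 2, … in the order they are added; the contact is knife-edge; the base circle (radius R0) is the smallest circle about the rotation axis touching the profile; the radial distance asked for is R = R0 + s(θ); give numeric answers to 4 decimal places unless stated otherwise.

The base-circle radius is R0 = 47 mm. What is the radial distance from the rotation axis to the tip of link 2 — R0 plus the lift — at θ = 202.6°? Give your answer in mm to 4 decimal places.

segment 1 (0° to 51.8°, uniform, h = 5) is passed completely: s = 0.0000 + (5) = 5.0000
segment 2 (51.8° to 186.3°, simple-harmonic, h = -5) is passed completely: s = 5.0000 + (-5) = 0.0000
θ = 202.6° falls in segment 3 (186.3° to 277.5°, uniform, h = 22): β = 202.6 − 186.3 = 16.3°, B = 91.2°; Δs = 22·16.3/91.2 = 3.9320; s = 0.0000 + 3.9320 = 3.9320
R = R0 + s = 47 + 3.9320 = 50.9320

50.9320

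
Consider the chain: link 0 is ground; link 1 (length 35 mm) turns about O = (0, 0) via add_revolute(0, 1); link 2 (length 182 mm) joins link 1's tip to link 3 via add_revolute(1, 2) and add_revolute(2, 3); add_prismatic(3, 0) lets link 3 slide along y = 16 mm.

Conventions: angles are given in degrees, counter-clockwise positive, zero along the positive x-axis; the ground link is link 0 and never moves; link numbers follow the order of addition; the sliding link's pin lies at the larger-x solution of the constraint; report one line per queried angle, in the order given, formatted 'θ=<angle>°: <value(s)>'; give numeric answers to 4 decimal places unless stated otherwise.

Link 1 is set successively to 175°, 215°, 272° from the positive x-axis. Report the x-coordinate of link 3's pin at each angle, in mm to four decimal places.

geometry: r = 35 mm, L = 182 mm, e = 16 mm
θ=175°: crank pin P = (r cos θ, r sin θ) = (-34.866814, 3.050451)
θ=175°: h = r sin θ − e = 3.050451 − 16 = -12.949549
θ=175°: x = r cos θ + √(L² − h²) = -34.866814 + 181.538726 = 146.671912
θ=215°: crank pin P = (r cos θ, r sin θ) = (-28.670322, -20.075175)
θ=215°: h = r sin θ − e = -20.075175 − 16 = -36.075175
θ=215°: x = r cos θ + √(L² − h²) = -28.670322 + 178.388850 = 149.718528
θ=272°: crank pin P = (r cos θ, r sin θ) = (1.221482, -34.978679)
θ=272°: h = r sin θ − e = -34.978679 − 16 = -50.978679
θ=272°: x = r cos θ + √(L² − h²) = 1.221482 + 174.714551 = 175.936033

θ=175°: 146.6719
θ=215°: 149.7185
θ=272°: 175.9360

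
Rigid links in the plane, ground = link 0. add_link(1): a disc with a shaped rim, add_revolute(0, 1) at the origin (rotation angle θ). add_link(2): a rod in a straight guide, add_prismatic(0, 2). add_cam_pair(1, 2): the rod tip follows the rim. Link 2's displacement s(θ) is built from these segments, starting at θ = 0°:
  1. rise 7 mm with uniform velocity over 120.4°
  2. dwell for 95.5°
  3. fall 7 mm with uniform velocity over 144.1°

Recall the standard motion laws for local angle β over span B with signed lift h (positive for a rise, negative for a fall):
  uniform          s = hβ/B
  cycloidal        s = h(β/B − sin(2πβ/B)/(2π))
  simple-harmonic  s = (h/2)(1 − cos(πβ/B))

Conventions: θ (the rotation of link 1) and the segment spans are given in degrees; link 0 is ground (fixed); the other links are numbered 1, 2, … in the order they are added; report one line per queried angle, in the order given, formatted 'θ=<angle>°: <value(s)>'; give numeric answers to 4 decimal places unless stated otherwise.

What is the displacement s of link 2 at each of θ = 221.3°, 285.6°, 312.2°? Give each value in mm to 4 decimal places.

segment 1 (0° to 120.4°, uniform, h = 7) is passed completely: s = 0.0000 + (7) = 7.0000
segment 2 (120.4° to 215.9°, dwell): s unchanged at 7.0000
θ = 221.3° falls in segment 3 (215.9° to 360°, uniform, h = -7): β = 221.3 − 215.9 = 5.4°, B = 144.1°; Δs = -7·5.4/144.1 = -0.2623; s = 7.0000 − 0.2623 = 6.7377
θ = 285.6° falls in segment 3 (215.9° to 360°, uniform, h = -7): β = 285.6 − 215.9 = 69.7°, B = 144.1°; Δs = -7·69.7/144.1 = -3.3858; s = 7.0000 − 3.3858 = 3.6142
θ = 312.2° falls in segment 3 (215.9° to 360°, uniform, h = -7): β = 312.2 − 215.9 = 96.3°, B = 144.1°; Δs = -7·96.3/144.1 = -4.6780; s = 7.0000 − 4.6780 = 2.3220

θ=221.3°: 6.7377
θ=285.6°: 3.6142
θ=312.2°: 2.3220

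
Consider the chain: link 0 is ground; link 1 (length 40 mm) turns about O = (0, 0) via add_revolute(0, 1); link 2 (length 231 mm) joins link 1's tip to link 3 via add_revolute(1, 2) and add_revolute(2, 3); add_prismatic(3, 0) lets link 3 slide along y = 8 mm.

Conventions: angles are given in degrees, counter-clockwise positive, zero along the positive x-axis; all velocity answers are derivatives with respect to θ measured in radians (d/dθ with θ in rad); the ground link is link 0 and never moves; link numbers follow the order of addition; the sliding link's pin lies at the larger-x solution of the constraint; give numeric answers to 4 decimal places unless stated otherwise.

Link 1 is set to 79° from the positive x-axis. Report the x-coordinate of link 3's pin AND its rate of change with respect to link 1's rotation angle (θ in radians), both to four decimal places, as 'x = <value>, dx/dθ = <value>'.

geometry: r = 40 mm, L = 231 mm, e = 8 mm
crank pin P = (r cos θ, r sin θ) = (7.632360, 39.265087)
h = r sin θ − e = 39.265087 − 8 = 31.265087
x = r cos θ + √(L² − h²) = 7.632360 + 228.874407 = 236.506767
dx/dθ = −r sin θ − h·r cos θ/√(L² − h²) (θ in radians; h = 31.265087) = -40.307696

x = 236.5068, dx/dθ = -40.3077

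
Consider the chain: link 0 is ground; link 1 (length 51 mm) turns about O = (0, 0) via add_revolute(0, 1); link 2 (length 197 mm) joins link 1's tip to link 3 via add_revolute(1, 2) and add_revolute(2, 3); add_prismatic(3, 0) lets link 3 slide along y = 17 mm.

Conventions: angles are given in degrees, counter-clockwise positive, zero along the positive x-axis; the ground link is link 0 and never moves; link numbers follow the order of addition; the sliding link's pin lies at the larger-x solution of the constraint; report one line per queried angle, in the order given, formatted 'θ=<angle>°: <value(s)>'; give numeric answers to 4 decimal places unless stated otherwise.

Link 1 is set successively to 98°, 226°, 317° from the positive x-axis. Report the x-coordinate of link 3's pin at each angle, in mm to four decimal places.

geometry: r = 51 mm, L = 197 mm, e = 17 mm
θ=98°: crank pin P = (r cos θ, r sin θ) = (-7.097828, 50.503672)
θ=98°: h = r sin θ − e = 50.503672 − 17 = 33.503672
θ=98°: x = r cos θ + √(L² − h²) = -7.097828 + 194.130121 = 187.032293
θ=226°: crank pin P = (r cos θ, r sin θ) = (-35.427577, -36.686330)
θ=226°: h = r sin θ − e = -36.686330 − 17 = -53.686330
θ=226°: x = r cos θ + √(L² − h²) = -35.427577 + 189.543604 = 154.116028
θ=317°: crank pin P = (r cos θ, r sin θ) = (37.299039, -34.781916)
θ=317°: h = r sin θ − e = -34.781916 − 17 = -51.781916
θ=317°: x = r cos θ + √(L² − h²) = 37.299039 + 190.072705 = 227.371744

θ=98°: 187.0323
θ=226°: 154.1160
θ=317°: 227.3717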